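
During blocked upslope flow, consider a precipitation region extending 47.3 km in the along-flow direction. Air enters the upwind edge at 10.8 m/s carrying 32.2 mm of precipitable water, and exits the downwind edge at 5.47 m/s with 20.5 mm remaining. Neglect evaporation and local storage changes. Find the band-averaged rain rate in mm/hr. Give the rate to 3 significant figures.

R ≈ 17.9 mm/hr

Column moisture flux per unit crosswind length is F = V × PW.
Inflow: F_in = 10.8 × 32.2 = 347.76 mm·m/s
Outflow: F_out = 5.47 × 20.5 = 112.135 mm·m/s
Steady-state rate R = (F_in − F_out)/L = (347.76 − 112.135) / 47300 m = 4.982e-03 mm/s.
R = 4.982e-03 × 3600 = 17.9 mm/hr.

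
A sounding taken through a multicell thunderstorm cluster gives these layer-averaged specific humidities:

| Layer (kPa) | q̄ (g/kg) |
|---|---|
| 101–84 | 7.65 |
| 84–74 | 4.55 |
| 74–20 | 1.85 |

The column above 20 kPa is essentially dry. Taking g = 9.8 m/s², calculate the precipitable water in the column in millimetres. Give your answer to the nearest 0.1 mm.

PW ≈ 28.1 mm

Precipitable water is the column-integrated vapour mass per unit area: PW = (1/g) Σ q̄ Δp, with q in kg/kg and Δp in Pa (1 kg/m² of water = 1 mm).
Layer 101–84 kPa: Δp = 170 hPa = 17000 Pa, q̄ = 0.00765 kg/kg → 0.00765 × 17000 / 9.8 = 13.27 mm
Layer 84–74 kPa: Δp = 100 hPa = 10000 Pa, q̄ = 0.00455 kg/kg → 0.00455 × 10000 / 9.8 = 4.64 mm
Layer 74–20 kPa: Δp = 540 hPa = 54000 Pa, q̄ = 0.00185 kg/kg → 0.00185 × 54000 / 9.8 = 10.19 mm
PW = 13.27 + 4.64 + 10.19 = 28.10 ≈ 28.1 mm.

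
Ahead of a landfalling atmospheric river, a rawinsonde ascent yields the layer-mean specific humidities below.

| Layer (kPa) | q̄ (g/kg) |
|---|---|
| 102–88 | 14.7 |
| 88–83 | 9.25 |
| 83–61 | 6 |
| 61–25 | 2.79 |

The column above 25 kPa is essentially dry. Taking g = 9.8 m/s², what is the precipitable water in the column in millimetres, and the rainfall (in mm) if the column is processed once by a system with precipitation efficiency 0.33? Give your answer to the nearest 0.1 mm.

Precipitable water is the column-integrated vapour mass per unit area: PW = (1/g) Σ q̄ Δp, with q in kg/kg and Δp in Pa (1 kg/m² of water = 1 mm).
Layer 102–88 kPa: Δp = 140 hPa = 14000 Pa, q̄ = 0.0147 kg/kg → 0.0147 × 14000 / 9.8 = 21.00 mm
Layer 88–83 kPa: Δp = 50 hPa = 5000 Pa, q̄ = 0.00925 kg/kg → 0.00925 × 5000 / 9.8 = 4.72 mm
Layer 83–61 kPa: Δp = 220 hPa = 22000 Pa, q̄ = 0.006 kg/kg → 0.006 × 22000 / 9.8 = 13.47 mm
Layer 61–25 kPa: Δp = 360 hPa = 36000 Pa, q̄ = 0.00279 kg/kg → 0.00279 × 36000 / 9.8 = 10.25 mm
PW = 21.00 + 4.72 + 13.47 + 10.25 = 49.44 ≈ 49.4 mm.
Rainfall = ε × PW = 0.33 × 49.4 = 16.3 mm.

PW ≈ 49.4 mm; rainfall ≈ 16.3 mm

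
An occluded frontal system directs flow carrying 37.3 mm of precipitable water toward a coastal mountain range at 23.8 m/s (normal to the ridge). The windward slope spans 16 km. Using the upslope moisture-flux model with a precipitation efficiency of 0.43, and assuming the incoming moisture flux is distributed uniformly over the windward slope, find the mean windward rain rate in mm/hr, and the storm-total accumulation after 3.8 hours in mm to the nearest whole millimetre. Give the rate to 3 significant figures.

R ≈ 85.9 mm/hr; total ≈ 326 mm

Incoming column moisture flux per unit ridge length: F = V × PW = 23.8 × 37.3 = 887.74 mm·m/s.
Spread over the 16 km slope with efficiency ε = 0.43: R = ε·F/W = 0.43 × 887.74 / 16000 m = 2.386e-02 mm/s.
R = 2.386e-02 × 3600 = 85.9 mm/hr.
Over 3.8 h: total = 85.9 × 3.8 = 326.42 ≈ 326 mm.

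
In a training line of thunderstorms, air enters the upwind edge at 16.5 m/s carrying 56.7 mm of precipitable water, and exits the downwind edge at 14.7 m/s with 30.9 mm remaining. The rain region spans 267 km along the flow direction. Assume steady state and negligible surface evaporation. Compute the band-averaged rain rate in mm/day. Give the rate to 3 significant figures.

R ≈ 156 mm/day

Column moisture flux per unit crosswind length is F = V × PW.
Inflow: F_in = 16.5 × 56.7 = 935.55 mm·m/s
Outflow: F_out = 14.7 × 30.9 = 454.23 mm·m/s
Steady-state rate R = (F_in − F_out)/L = (935.55 − 454.23) / 267000 m = 1.803e-03 mm/s.
R = 1.803e-03 × 3600 × 24 = 156 mm/day.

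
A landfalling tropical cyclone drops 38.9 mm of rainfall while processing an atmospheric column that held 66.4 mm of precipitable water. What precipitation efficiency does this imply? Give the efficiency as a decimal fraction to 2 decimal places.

ε ≈ 0.59

ε = rainfall / PW = 38.9 / 66.4 = 0.59.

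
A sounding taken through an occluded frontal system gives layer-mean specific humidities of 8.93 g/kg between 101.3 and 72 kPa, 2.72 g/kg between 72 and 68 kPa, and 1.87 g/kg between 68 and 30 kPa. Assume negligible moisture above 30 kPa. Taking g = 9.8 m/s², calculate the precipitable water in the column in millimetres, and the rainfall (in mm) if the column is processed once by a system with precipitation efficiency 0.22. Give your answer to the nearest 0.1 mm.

Precipitable water is the column-integrated vapour mass per unit area: PW = (1/g) Σ q̄ Δp, with q in kg/kg and Δp in Pa (1 kg/m² of water = 1 mm).
Layer 101.3–72 kPa: Δp = 293 hPa = 29300 Pa, q̄ = 0.00893 kg/kg → 0.00893 × 29300 / 9.8 = 26.70 mm
Layer 72–68 kPa: Δp = 40 hPa = 4000 Pa, q̄ = 0.00272 kg/kg → 0.00272 × 4000 / 9.8 = 1.11 mm
Layer 68–30 kPa: Δp = 380 hPa = 38000 Pa, q̄ = 0.00187 kg/kg → 0.00187 × 38000 / 9.8 = 7.25 mm
PW = 26.70 + 1.11 + 7.25 = 35.06 ≈ 35.1 mm.
Rainfall = ε × PW = 0.22 × 35.1 = 7.7 mm.

PW ≈ 35.1 mm; rainfall ≈ 7.7 mm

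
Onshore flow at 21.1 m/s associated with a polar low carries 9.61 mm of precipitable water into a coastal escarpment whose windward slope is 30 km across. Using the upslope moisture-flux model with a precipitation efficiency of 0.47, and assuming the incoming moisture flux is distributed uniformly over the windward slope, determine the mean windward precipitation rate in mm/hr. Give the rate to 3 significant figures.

R ≈ 11.4 mm/hr

Incoming column moisture flux per unit ridge length: F = V × PW = 21.1 × 9.61 = 202.771 mm·m/s.
Spread over the 30 km slope with efficiency ε = 0.47: R = ε·F/W = 0.47 × 202.771 / 30000 m = 3.177e-03 mm/s.
R = 3.177e-03 × 3600 = 11.4 mm/hr.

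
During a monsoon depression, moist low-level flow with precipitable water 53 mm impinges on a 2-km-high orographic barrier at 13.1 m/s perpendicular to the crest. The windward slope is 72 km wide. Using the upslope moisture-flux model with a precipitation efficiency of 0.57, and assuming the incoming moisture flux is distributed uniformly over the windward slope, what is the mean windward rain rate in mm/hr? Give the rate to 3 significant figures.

Incoming column moisture flux per unit ridge length: F = V × PW = 13.1 × 53 = 694.3 mm·m/s.
Spread over the 72 km slope with efficiency ε = 0.57: R = ε·F/W = 0.57 × 694.3 / 72000 m = 5.497e-03 mm/s.
R = 5.497e-03 × 3600 = 19.8 mm/hr.

R ≈ 19.8 mm/hr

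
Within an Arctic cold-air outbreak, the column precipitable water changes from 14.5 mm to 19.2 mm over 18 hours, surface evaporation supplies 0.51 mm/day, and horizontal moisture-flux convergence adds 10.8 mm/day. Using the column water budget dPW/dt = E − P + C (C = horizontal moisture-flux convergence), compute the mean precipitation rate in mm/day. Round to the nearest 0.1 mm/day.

P ≈ 5.0 mm/day

dPW/dt = (19.2 − 14.5) mm / (18/24 day) = +6.267 mm/day.
P = E + C − dPW/dt = 0.51 + (10.8) − (+6.267) = 5.0 mm/day.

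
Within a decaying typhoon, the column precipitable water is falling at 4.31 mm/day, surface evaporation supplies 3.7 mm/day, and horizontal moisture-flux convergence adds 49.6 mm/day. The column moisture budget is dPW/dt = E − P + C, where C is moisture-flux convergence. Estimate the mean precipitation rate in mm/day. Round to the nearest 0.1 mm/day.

dPW/dt = -4.31 mm/day.
P = E + C − dPW/dt = 3.7 + (49.6) − (-4.31) = 57.6 mm/day.

P ≈ 57.6 mm/day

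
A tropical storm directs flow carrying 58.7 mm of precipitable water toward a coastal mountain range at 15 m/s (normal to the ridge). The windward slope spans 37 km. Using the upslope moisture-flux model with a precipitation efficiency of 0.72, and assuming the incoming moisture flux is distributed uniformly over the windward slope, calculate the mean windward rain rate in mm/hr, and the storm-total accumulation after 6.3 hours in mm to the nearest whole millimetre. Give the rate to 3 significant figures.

Incoming column moisture flux per unit ridge length: F = V × PW = 15 × 58.7 = 880.5 mm·m/s.
Spread over the 37 km slope with efficiency ε = 0.72: R = ε·F/W = 0.72 × 880.5 / 37000 m = 1.713e-02 mm/s.
R = 1.713e-02 × 3600 = 61.7 mm/hr.
Over 6.3 h: total = 61.7 × 6.3 = 388.71 ≈ 389 mm.

R ≈ 61.7 mm/hr; total ≈ 389 mm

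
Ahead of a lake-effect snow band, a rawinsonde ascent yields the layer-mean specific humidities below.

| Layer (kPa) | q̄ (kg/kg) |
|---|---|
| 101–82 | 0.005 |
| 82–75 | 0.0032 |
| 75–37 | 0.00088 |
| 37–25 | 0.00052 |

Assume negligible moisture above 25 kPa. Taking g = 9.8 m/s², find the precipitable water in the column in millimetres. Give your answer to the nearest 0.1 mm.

PW ≈ 16.0 mm

Precipitable water is the column-integrated vapour mass per unit area: PW = (1/g) Σ q̄ Δp, with q in kg/kg and Δp in Pa (1 kg/m² of water = 1 mm).
Layer 101–82 kPa: Δp = 190 hPa = 19000 Pa, q̄ = 0.005 kg/kg → 0.005 × 19000 / 9.8 = 9.69 mm
Layer 82–75 kPa: Δp = 70 hPa = 7000 Pa, q̄ = 0.0032 kg/kg → 0.0032 × 7000 / 9.8 = 2.29 mm
Layer 75–37 kPa: Δp = 380 hPa = 38000 Pa, q̄ = 0.00088 kg/kg → 0.00088 × 38000 / 9.8 = 3.41 mm
Layer 37–25 kPa: Δp = 120 hPa = 12000 Pa, q̄ = 0.00052 kg/kg → 0.00052 × 12000 / 9.8 = 0.64 mm
PW = 9.69 + 2.29 + 3.41 + 0.64 = 16.03 ≈ 16.0 mm.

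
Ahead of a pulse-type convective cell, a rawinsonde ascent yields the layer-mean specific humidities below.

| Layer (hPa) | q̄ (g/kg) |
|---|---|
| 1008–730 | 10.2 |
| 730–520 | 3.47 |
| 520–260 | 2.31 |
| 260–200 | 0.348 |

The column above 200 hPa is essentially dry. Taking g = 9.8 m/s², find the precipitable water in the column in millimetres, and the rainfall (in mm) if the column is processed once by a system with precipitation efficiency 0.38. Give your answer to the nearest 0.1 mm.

Precipitable water is the column-integrated vapour mass per unit area: PW = (1/g) Σ q̄ Δp, with q in kg/kg and Δp in Pa (1 kg/m² of water = 1 mm).
Layer 1008–730 hPa: Δp = 278 hPa = 27800 Pa, q̄ = 0.0102 kg/kg → 0.0102 × 27800 / 9.8 = 28.93 mm
Layer 730–520 hPa: Δp = 210 hPa = 21000 Pa, q̄ = 0.00347 kg/kg → 0.00347 × 21000 / 9.8 = 7.44 mm
Layer 520–260 hPa: Δp = 260 hPa = 26000 Pa, q̄ = 0.00231 kg/kg → 0.00231 × 26000 / 9.8 = 6.13 mm
Layer 260–200 hPa: Δp = 60 hPa = 6000 Pa, q̄ = 0.000348 kg/kg → 0.000348 × 6000 / 9.8 = 0.21 mm
PW = 28.93 + 7.44 + 6.13 + 0.21 = 42.71 ≈ 42.7 mm.
Rainfall = ε × PW = 0.38 × 42.7 = 16.2 mm.

PW ≈ 42.7 mm; rainfall ≈ 16.2 mm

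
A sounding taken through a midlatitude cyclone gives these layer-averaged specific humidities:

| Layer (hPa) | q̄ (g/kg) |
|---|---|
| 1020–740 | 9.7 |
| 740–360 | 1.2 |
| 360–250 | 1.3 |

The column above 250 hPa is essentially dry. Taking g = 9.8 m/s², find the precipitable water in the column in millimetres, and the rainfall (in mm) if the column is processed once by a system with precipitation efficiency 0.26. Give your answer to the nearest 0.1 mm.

Precipitable water is the column-integrated vapour mass per unit area: PW = (1/g) Σ q̄ Δp, with q in kg/kg and Δp in Pa (1 kg/m² of water = 1 mm).
Layer 1020–740 hPa: Δp = 280 hPa = 28000 Pa, q̄ = 0.0097 kg/kg → 0.0097 × 28000 / 9.8 = 27.71 mm
Layer 740–360 hPa: Δp = 380 hPa = 38000 Pa, q̄ = 0.0012 kg/kg → 0.0012 × 38000 / 9.8 = 4.65 mm
Layer 360–250 hPa: Δp = 110 hPa = 11000 Pa, q̄ = 0.0013 kg/kg → 0.0013 × 11000 / 9.8 = 1.46 mm
PW = 27.71 + 4.65 + 1.46 = 33.82 ≈ 33.8 mm.
Rainfall = ε × PW = 0.26 × 33.8 = 8.8 mm.

PW ≈ 33.8 mm; rainfall ≈ 8.8 mm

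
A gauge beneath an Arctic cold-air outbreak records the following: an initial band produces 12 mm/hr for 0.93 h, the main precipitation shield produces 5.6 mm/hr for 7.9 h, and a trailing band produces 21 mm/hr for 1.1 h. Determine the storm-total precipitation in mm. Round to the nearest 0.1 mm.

Total = Σ Rᵢ Δtᵢ = 12 × 0.93 + 5.6 × 7.9 + 21 × 1.1
      = 11.16 + 44.24 + 23.1 = 78.5 mm.

total ≈ 78.5 mm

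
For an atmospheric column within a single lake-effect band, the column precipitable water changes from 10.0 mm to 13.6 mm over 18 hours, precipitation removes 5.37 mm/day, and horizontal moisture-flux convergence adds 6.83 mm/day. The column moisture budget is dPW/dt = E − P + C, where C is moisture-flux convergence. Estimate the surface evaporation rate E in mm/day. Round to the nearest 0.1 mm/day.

dPW/dt = (13.6 − 10.0) mm / (18/24 day) = +4.800 mm/day.
E = dPW/dt + P − C = (+4.800) + 5.37 − (6.83) = 3.3 mm/day.

E ≈ 3.3 mm/day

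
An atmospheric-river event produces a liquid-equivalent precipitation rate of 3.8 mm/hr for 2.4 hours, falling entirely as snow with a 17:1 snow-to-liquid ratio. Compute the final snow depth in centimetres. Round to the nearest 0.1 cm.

snow depth ≈ 15.5 cm

Liquid-equivalent depth = 3.8 × 2.4 = 9.12 mm.
Snow depth = 9.12 mm × 17 = 155.04 mm = 15.5 cm.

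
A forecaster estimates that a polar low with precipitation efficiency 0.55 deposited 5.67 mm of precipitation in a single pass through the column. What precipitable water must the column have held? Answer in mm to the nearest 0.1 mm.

PW = precipitation / ε = 5.67 / 0.55 = 10.3 mm.

PW ≈ 10.3 mm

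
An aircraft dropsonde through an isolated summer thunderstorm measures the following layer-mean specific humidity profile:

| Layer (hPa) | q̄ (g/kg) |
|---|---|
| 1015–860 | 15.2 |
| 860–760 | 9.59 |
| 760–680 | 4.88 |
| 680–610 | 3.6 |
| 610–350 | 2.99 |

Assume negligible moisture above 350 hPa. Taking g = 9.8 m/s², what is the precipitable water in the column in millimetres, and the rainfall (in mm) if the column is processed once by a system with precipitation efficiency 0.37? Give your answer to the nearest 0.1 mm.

PW ≈ 48.3 mm; rainfall ≈ 17.9 mm

Precipitable water is the column-integrated vapour mass per unit area: PW = (1/g) Σ q̄ Δp, with q in kg/kg and Δp in Pa (1 kg/m² of water = 1 mm).
Layer 1015–860 hPa: Δp = 155 hPa = 15500 Pa, q̄ = 0.0152 kg/kg → 0.0152 × 15500 / 9.8 = 24.04 mm
Layer 860–760 hPa: Δp = 100 hPa = 10000 Pa, q̄ = 0.00959 kg/kg → 0.00959 × 10000 / 9.8 = 9.79 mm
Layer 760–680 hPa: Δp = 80 hPa = 8000 Pa, q̄ = 0.00488 kg/kg → 0.00488 × 8000 / 9.8 = 3.98 mm
Layer 680–610 hPa: Δp = 70 hPa = 7000 Pa, q̄ = 0.0036 kg/kg → 0.0036 × 7000 / 9.8 = 2.57 mm
Layer 610–350 hPa: Δp = 260 hPa = 26000 Pa, q̄ = 0.00299 kg/kg → 0.00299 × 26000 / 9.8 = 7.93 mm
PW = 24.04 + 9.79 + 3.98 + 2.57 + 7.93 = 48.31 ≈ 48.3 mm.
Rainfall = ε × PW = 0.37 × 48.3 = 17.9 mm.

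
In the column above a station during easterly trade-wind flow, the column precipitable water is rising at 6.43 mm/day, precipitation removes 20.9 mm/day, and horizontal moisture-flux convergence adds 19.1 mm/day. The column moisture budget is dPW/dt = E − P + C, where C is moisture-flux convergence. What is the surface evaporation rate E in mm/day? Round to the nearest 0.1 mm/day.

E ≈ 8.2 mm/day

dPW/dt = +6.43 mm/day.
E = dPW/dt + P − C = (+6.43) + 20.9 − (19.1) = 8.2 mm/day.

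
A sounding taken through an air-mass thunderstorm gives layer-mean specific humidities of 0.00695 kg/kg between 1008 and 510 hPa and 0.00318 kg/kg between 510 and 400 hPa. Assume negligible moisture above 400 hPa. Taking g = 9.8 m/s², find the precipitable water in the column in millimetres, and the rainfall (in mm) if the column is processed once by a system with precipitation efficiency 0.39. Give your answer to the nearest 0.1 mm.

Precipitable water is the column-integrated vapour mass per unit area: PW = (1/g) Σ q̄ Δp, with q in kg/kg and Δp in Pa (1 kg/m² of water = 1 mm).
Layer 1008–510 hPa: Δp = 498 hPa = 49800 Pa, q̄ = 0.00695 kg/kg → 0.00695 × 49800 / 9.8 = 35.32 mm
Layer 510–400 hPa: Δp = 110 hPa = 11000 Pa, q̄ = 0.00318 kg/kg → 0.00318 × 11000 / 9.8 = 3.57 mm
PW = 35.32 + 3.57 = 38.89 ≈ 38.9 mm.
Rainfall = ε × PW = 0.39 × 38.9 = 15.2 mm.

PW ≈ 38.9 mm; rainfall ≈ 15.2 mm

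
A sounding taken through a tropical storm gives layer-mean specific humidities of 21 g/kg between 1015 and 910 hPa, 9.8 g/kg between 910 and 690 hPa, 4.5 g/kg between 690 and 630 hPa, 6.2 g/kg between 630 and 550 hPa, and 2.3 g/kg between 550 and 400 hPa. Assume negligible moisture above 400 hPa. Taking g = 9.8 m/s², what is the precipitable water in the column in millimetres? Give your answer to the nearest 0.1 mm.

Precipitable water is the column-integrated vapour mass per unit area: PW = (1/g) Σ q̄ Δp, with q in kg/kg and Δp in Pa (1 kg/m² of water = 1 mm).
Layer 1015–910 hPa: Δp = 105 hPa = 10500 Pa, q̄ = 0.021 kg/kg → 0.021 × 10500 / 9.8 = 22.50 mm
Layer 910–690 hPa: Δp = 220 hPa = 22000 Pa, q̄ = 0.0098 kg/kg → 0.0098 × 22000 / 9.8 = 22.00 mm
Layer 690–630 hPa: Δp = 60 hPa = 6000 Pa, q̄ = 0.0045 kg/kg → 0.0045 × 6000 / 9.8 = 2.76 mm
Layer 630–550 hPa: Δp = 80 hPa = 8000 Pa, q̄ = 0.0062 kg/kg → 0.0062 × 8000 / 9.8 = 5.06 mm
Layer 550–400 hPa: Δp = 150 hPa = 15000 Pa, q̄ = 0.0023 kg/kg → 0.0023 × 15000 / 9.8 = 3.52 mm
PW = 22.50 + 22.00 + 2.76 + 5.06 + 3.52 = 55.84 ≈ 55.8 mm.

PW ≈ 55.8 mm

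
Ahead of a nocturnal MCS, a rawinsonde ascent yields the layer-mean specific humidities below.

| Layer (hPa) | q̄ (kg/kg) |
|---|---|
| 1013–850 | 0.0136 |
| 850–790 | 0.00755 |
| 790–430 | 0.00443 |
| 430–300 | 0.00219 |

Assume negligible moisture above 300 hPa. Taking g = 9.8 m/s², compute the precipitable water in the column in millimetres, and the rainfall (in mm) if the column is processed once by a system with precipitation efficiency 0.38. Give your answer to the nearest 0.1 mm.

PW ≈ 46.4 mm; rainfall ≈ 17.6 mm

Precipitable water is the column-integrated vapour mass per unit area: PW = (1/g) Σ q̄ Δp, with q in kg/kg and Δp in Pa (1 kg/m² of water = 1 mm).
Layer 1013–850 hPa: Δp = 163 hPa = 16300 Pa, q̄ = 0.0136 kg/kg → 0.0136 × 16300 / 9.8 = 22.62 mm
Layer 850–790 hPa: Δp = 60 hPa = 6000 Pa, q̄ = 0.00755 kg/kg → 0.00755 × 6000 / 9.8 = 4.62 mm
Layer 790–430 hPa: Δp = 360 hPa = 36000 Pa, q̄ = 0.00443 kg/kg → 0.00443 × 36000 / 9.8 = 16.27 mm
Layer 430–300 hPa: Δp = 130 hPa = 13000 Pa, q̄ = 0.00219 kg/kg → 0.00219 × 13000 / 9.8 = 2.91 mm
PW = 22.62 + 4.62 + 16.27 + 2.91 = 46.42 ≈ 46.4 mm.
Rainfall = ε × PW = 0.38 × 46.4 = 17.6 mm.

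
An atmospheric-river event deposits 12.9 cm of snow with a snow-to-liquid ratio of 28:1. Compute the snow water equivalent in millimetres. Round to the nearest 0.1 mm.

SWE ≈ 4.6 mm

SWE = snow depth / ratio = 12.9 cm / 28 = 0.461 cm = 4.6 mm.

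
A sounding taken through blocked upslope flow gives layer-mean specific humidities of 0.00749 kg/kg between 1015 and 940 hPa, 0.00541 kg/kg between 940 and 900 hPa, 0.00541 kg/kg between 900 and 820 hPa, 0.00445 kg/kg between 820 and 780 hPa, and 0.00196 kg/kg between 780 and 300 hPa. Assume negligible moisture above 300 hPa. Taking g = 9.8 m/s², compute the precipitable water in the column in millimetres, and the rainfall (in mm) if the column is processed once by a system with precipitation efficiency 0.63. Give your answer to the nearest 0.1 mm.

PW ≈ 23.8 mm; rainfall ≈ 15.0 mm

Precipitable water is the column-integrated vapour mass per unit area: PW = (1/g) Σ q̄ Δp, with q in kg/kg and Δp in Pa (1 kg/m² of water = 1 mm).
Layer 1015–940 hPa: Δp = 75 hPa = 7500 Pa, q̄ = 0.00749 kg/kg → 0.00749 × 7500 / 9.8 = 5.73 mm
Layer 940–900 hPa: Δp = 40 hPa = 4000 Pa, q̄ = 0.00541 kg/kg → 0.00541 × 4000 / 9.8 = 2.21 mm
Layer 900–820 hPa: Δp = 80 hPa = 8000 Pa, q̄ = 0.00541 kg/kg → 0.00541 × 8000 / 9.8 = 4.42 mm
Layer 820–780 hPa: Δp = 40 hPa = 4000 Pa, q̄ = 0.00445 kg/kg → 0.00445 × 4000 / 9.8 = 1.82 mm
Layer 780–300 hPa: Δp = 480 hPa = 48000 Pa, q̄ = 0.00196 kg/kg → 0.00196 × 48000 / 9.8 = 9.60 mm
PW = 5.73 + 2.21 + 4.42 + 1.82 + 9.60 = 23.78 ≈ 23.8 mm.
Rainfall = ε × PW = 0.63 × 23.8 = 15.0 mm.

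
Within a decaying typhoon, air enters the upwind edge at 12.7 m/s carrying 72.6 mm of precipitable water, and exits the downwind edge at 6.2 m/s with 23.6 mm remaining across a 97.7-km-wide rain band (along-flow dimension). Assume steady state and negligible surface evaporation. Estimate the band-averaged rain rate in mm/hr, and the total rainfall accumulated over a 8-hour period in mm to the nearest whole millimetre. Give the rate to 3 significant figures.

R ≈ 28.6 mm/hr; total ≈ 229 mm

Column moisture flux per unit crosswind length is F = V × PW.
Inflow: F_in = 12.7 × 72.6 = 922.02 mm·m/s
Outflow: F_out = 6.2 × 23.6 = 146.32 mm·m/s
Steady-state rate R = (F_in − F_out)/L = (922.02 − 146.32) / 97700 m = 7.940e-03 mm/s.
R = 7.940e-03 × 3600 = 28.6 mm/hr.
Over 8 h: total = 28.6 × 8 = 228.8 ≈ 229 mm.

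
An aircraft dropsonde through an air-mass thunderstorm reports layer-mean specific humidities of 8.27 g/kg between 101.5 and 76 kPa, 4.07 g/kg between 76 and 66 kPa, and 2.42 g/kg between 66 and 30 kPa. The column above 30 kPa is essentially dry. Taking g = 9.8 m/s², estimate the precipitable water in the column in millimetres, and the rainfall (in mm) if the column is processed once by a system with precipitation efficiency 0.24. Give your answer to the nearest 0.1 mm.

Precipitable water is the column-integrated vapour mass per unit area: PW = (1/g) Σ q̄ Δp, with q in kg/kg and Δp in Pa (1 kg/m² of water = 1 mm).
Layer 101.5–76 kPa: Δp = 255 hPa = 25500 Pa, q̄ = 0.00827 kg/kg → 0.00827 × 25500 / 9.8 = 21.52 mm
Layer 76–66 kPa: Δp = 100 hPa = 10000 Pa, q̄ = 0.00407 kg/kg → 0.00407 × 10000 / 9.8 = 4.15 mm
Layer 66–30 kPa: Δp = 360 hPa = 36000 Pa, q̄ = 0.00242 kg/kg → 0.00242 × 36000 / 9.8 = 8.89 mm
PW = 21.52 + 4.15 + 8.89 = 34.56 ≈ 34.6 mm.
Rainfall = ε × PW = 0.24 × 34.6 = 8.3 mm.

PW ≈ 34.6 mm; rainfall ≈ 8.3 mm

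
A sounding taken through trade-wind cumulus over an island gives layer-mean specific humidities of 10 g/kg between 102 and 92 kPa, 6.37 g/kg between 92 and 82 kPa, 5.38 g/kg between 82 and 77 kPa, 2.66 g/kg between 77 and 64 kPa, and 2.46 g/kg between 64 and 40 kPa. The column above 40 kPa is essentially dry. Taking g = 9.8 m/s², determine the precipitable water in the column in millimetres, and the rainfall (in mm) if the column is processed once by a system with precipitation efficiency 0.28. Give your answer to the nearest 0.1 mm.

PW ≈ 29.0 mm; rainfall ≈ 8.1 mm

Precipitable water is the column-integrated vapour mass per unit area: PW = (1/g) Σ q̄ Δp, with q in kg/kg and Δp in Pa (1 kg/m² of water = 1 mm).
Layer 102–92 kPa: Δp = 100 hPa = 10000 Pa, q̄ = 0.01 kg/kg → 0.01 × 10000 / 9.8 = 10.20 mm
Layer 92–82 kPa: Δp = 100 hPa = 10000 Pa, q̄ = 0.00637 kg/kg → 0.00637 × 10000 / 9.8 = 6.50 mm
Layer 82–77 kPa: Δp = 50 hPa = 5000 Pa, q̄ = 0.00538 kg/kg → 0.00538 × 5000 / 9.8 = 2.74 mm
Layer 77–64 kPa: Δp = 130 hPa = 13000 Pa, q̄ = 0.00266 kg/kg → 0.00266 × 13000 / 9.8 = 3.53 mm
Layer 64–40 kPa: Δp = 240 hPa = 24000 Pa, q̄ = 0.00246 kg/kg → 0.00246 × 24000 / 9.8 = 6.02 mm
PW = 10.20 + 6.50 + 2.74 + 3.53 + 6.02 = 28.99 ≈ 29.0 mm.
Rainfall = ε × PW = 0.28 × 29.0 = 8.1 mm.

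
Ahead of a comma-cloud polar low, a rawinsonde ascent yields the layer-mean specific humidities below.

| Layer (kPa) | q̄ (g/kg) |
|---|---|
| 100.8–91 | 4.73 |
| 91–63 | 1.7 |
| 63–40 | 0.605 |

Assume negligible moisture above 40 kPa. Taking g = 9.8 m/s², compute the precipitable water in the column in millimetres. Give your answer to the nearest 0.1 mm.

PW ≈ 11.0 mm

Precipitable water is the column-integrated vapour mass per unit area: PW = (1/g) Σ q̄ Δp, with q in kg/kg and Δp in Pa (1 kg/m² of water = 1 mm).
Layer 100.8–91 kPa: Δp = 98 hPa = 9800 Pa, q̄ = 0.00473 kg/kg → 0.00473 × 9800 / 9.8 = 4.73 mm
Layer 91–63 kPa: Δp = 280 hPa = 28000 Pa, q̄ = 0.0017 kg/kg → 0.0017 × 28000 / 9.8 = 4.86 mm
Layer 63–40 kPa: Δp = 230 hPa = 23000 Pa, q̄ = 0.000605 kg/kg → 0.000605 × 23000 / 9.8 = 1.42 mm
PW = 4.73 + 4.86 + 1.42 = 11.01 ≈ 11.0 mm.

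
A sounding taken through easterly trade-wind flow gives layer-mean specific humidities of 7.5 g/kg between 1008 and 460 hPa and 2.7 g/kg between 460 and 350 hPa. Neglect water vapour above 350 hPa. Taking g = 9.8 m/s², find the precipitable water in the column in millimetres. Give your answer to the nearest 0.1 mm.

PW ≈ 45.0 mm

Precipitable water is the column-integrated vapour mass per unit area: PW = (1/g) Σ q̄ Δp, with q in kg/kg and Δp in Pa (1 kg/m² of water = 1 mm).
Layer 1008–460 hPa: Δp = 548 hPa = 54800 Pa, q̄ = 0.0075 kg/kg → 0.0075 × 54800 / 9.8 = 41.94 mm
Layer 460–350 hPa: Δp = 110 hPa = 11000 Pa, q̄ = 0.0027 kg/kg → 0.0027 × 11000 / 9.8 = 3.03 mm
PW = 41.94 + 3.03 = 44.97 ≈ 45.0 mm.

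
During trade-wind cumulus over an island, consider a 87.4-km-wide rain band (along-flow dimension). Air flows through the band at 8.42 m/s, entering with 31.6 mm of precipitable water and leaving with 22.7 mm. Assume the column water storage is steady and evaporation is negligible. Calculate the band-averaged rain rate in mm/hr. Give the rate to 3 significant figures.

R ≈ 3.09 mm/hr

Column moisture flux per unit crosswind length is F = V × PW.
Inflow: F_in = 8.42 × 31.6 = 266.072 mm·m/s
Outflow: F_out = 8.42 × 22.7 = 191.134 mm·m/s
Steady-state rate R = (F_in − F_out)/L = (266.072 − 191.134) / 87400 m = 8.574e-04 mm/s.
R = 8.574e-04 × 3600 = 3.09 mm/hr.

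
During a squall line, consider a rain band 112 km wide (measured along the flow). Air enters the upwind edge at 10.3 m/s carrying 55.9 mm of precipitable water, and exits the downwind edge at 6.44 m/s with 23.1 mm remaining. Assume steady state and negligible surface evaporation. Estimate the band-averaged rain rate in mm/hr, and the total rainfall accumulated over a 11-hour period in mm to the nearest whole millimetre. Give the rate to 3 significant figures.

Column moisture flux per unit crosswind length is F = V × PW.
Inflow: F_in = 10.3 × 55.9 = 575.77 mm·m/s
Outflow: F_out = 6.44 × 23.1 = 148.764 mm·m/s
Steady-state rate R = (F_in − F_out)/L = (575.77 − 148.764) / 112000 m = 3.813e-03 mm/s.
R = 3.813e-03 × 3600 = 13.7 mm/hr.
Over 11 h: total = 13.7 × 11 = 150.7 ≈ 151 mm.

R ≈ 13.7 mm/hr; total ≈ 151 mm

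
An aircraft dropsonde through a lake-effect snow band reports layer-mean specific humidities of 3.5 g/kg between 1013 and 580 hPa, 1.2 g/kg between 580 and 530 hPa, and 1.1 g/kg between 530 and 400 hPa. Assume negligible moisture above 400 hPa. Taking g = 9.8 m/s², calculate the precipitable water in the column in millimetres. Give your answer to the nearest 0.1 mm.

PW ≈ 17.5 mm

Precipitable water is the column-integrated vapour mass per unit area: PW = (1/g) Σ q̄ Δp, with q in kg/kg and Δp in Pa (1 kg/m² of water = 1 mm).
Layer 1013–580 hPa: Δp = 433 hPa = 43300 Pa, q̄ = 0.0035 kg/kg → 0.0035 × 43300 / 9.8 = 15.46 mm
Layer 580–530 hPa: Δp = 50 hPa = 5000 Pa, q̄ = 0.0012 kg/kg → 0.0012 × 5000 / 9.8 = 0.61 mm
Layer 530–400 hPa: Δp = 130 hPa = 13000 Pa, q̄ = 0.0011 kg/kg → 0.0011 × 13000 / 9.8 = 1.46 mm
PW = 15.46 + 0.61 + 1.46 = 17.53 ≈ 17.5 mm.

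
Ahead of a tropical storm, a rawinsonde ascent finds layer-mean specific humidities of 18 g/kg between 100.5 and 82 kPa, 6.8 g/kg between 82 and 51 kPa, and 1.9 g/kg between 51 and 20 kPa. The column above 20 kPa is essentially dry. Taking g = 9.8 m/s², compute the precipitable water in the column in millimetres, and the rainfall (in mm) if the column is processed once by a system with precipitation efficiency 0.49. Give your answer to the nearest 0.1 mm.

PW ≈ 61.5 mm; rainfall ≈ 30.1 mm

Precipitable water is the column-integrated vapour mass per unit area: PW = (1/g) Σ q̄ Δp, with q in kg/kg and Δp in Pa (1 kg/m² of water = 1 mm).
Layer 100.5–82 kPa: Δp = 185 hPa = 18500 Pa, q̄ = 0.018 kg/kg → 0.018 × 18500 / 9.8 = 33.98 mm
Layer 82–51 kPa: Δp = 310 hPa = 31000 Pa, q̄ = 0.0068 kg/kg → 0.0068 × 31000 / 9.8 = 21.51 mm
Layer 51–20 kPa: Δp = 310 hPa = 31000 Pa, q̄ = 0.0019 kg/kg → 0.0019 × 31000 / 9.8 = 6.01 mm
PW = 33.98 + 21.51 + 6.01 = 61.50 ≈ 61.5 mm.
Rainfall = ε × PW = 0.49 × 61.5 = 30.1 mm.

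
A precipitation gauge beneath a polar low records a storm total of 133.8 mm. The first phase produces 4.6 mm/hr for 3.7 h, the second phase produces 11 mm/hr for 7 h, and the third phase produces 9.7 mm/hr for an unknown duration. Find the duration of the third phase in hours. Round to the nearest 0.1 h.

Known phases: 4.6 × 3.7 + 11 × 7 = 17.02 + 77 = 94.02 mm.
Remaining depth = 133.8 − 94.02 = 39.78 mm.
Duration = 39.78 / 9.7 = 4.1 h.

duration ≈ 4.1 h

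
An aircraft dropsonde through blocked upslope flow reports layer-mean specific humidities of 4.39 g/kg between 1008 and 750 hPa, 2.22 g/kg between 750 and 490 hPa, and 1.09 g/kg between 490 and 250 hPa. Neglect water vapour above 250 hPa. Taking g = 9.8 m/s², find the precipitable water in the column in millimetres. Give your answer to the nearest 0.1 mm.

PW ≈ 20.1 mm

Precipitable water is the column-integrated vapour mass per unit area: PW = (1/g) Σ q̄ Δp, with q in kg/kg and Δp in Pa (1 kg/m² of water = 1 mm).
Layer 1008–750 hPa: Δp = 258 hPa = 25800 Pa, q̄ = 0.00439 kg/kg → 0.00439 × 25800 / 9.8 = 11.56 mm
Layer 750–490 hPa: Δp = 260 hPa = 26000 Pa, q̄ = 0.00222 kg/kg → 0.00222 × 26000 / 9.8 = 5.89 mm
Layer 490–250 hPa: Δp = 240 hPa = 24000 Pa, q̄ = 0.00109 kg/kg → 0.00109 × 24000 / 9.8 = 2.67 mm
PW = 11.56 + 5.89 + 2.67 = 20.12 ≈ 20.1 mm.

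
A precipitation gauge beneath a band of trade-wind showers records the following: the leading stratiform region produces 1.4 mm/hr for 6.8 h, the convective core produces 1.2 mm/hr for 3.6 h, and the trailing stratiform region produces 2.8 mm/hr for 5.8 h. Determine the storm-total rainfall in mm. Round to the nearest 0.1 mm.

total ≈ 30.1 mm

Total = Σ Rᵢ Δtᵢ = 1.4 × 6.8 + 1.2 × 3.6 + 2.8 × 5.8
      = 9.52 + 4.32 + 16.24 = 30.1 mm.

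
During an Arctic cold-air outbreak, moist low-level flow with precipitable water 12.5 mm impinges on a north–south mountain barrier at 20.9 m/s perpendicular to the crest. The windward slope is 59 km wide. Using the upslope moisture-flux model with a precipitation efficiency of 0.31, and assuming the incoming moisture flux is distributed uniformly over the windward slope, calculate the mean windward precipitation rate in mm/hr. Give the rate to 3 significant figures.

Incoming column moisture flux per unit ridge length: F = V × PW = 20.9 × 12.5 = 261.25 mm·m/s.
Spread over the 59 km slope with efficiency ε = 0.31: R = ε·F/W = 0.31 × 261.25 / 59000 m = 1.373e-03 mm/s.
R = 1.373e-03 × 3600 = 4.94 mm/hr.

R ≈ 4.94 mm/hr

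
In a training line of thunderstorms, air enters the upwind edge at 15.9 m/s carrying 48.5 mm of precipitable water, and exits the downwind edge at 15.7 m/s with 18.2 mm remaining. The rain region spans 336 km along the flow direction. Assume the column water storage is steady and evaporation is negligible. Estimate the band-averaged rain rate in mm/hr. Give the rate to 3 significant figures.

R ≈ 5.20 mm/hr

Column moisture flux per unit crosswind length is F = V × PW.
Inflow: F_in = 15.9 × 48.5 = 771.15 mm·m/s
Outflow: F_out = 15.7 × 18.2 = 285.74 mm·m/s
Steady-state rate R = (F_in − F_out)/L = (771.15 − 285.74) / 336000 m = 1.445e-03 mm/s.
R = 1.445e-03 × 3600 = 5.20 mm/hr.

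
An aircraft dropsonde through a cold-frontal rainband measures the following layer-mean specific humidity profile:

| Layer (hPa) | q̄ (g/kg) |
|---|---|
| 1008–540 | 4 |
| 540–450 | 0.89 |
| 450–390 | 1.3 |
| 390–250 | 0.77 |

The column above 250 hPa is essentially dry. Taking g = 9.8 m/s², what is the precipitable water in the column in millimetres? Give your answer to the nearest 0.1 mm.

PW ≈ 21.8 mm

Precipitable water is the column-integrated vapour mass per unit area: PW = (1/g) Σ q̄ Δp, with q in kg/kg and Δp in Pa (1 kg/m² of water = 1 mm).
Layer 1008–540 hPa: Δp = 468 hPa = 46800 Pa, q̄ = 0.004 kg/kg → 0.004 × 46800 / 9.8 = 19.10 mm
Layer 540–450 hPa: Δp = 90 hPa = 9000 Pa, q̄ = 0.00089 kg/kg → 0.00089 × 9000 / 9.8 = 0.82 mm
Layer 450–390 hPa: Δp = 60 hPa = 6000 Pa, q̄ = 0.0013 kg/kg → 0.0013 × 6000 / 9.8 = 0.80 mm
Layer 390–250 hPa: Δp = 140 hPa = 14000 Pa, q̄ = 0.00077 kg/kg → 0.00077 × 14000 / 9.8 = 1.10 mm
PW = 19.10 + 0.82 + 0.80 + 1.10 = 21.82 ≈ 21.8 mm.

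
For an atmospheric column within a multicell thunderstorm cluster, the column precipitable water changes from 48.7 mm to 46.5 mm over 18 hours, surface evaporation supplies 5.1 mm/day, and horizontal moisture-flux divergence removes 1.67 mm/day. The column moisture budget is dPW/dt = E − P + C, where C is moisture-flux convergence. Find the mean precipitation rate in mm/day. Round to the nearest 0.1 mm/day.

dPW/dt = (46.5 − 48.7) mm / (18/24 day) = -2.933 mm/day.
P = E + C − dPW/dt = 5.1 + (-1.67) − (-2.933) = 6.4 mm/day.

P ≈ 6.4 mm/day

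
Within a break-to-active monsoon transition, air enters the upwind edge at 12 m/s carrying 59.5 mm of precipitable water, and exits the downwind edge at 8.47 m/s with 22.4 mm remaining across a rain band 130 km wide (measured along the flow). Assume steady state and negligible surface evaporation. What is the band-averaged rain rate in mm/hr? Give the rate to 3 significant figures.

Column moisture flux per unit crosswind length is F = V × PW.
Inflow: F_in = 12 × 59.5 = 714 mm·m/s
Outflow: F_out = 8.47 × 22.4 = 189.728 mm·m/s
Steady-state rate R = (F_in − F_out)/L = (714 − 189.728) / 130000 m = 4.033e-03 mm/s.
R = 4.033e-03 × 3600 = 14.5 mm/hr.

R ≈ 14.5 mm/hr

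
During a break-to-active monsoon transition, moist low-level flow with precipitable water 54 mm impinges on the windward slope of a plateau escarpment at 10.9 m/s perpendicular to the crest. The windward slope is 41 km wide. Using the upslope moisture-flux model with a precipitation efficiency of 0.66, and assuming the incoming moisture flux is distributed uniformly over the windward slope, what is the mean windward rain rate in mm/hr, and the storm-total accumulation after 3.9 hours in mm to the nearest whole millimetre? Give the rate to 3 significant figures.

Incoming column moisture flux per unit ridge length: F = V × PW = 10.9 × 54 = 588.6 mm·m/s.
Spread over the 41 km slope with efficiency ε = 0.66: R = ε·F/W = 0.66 × 588.6 / 41000 m = 9.475e-03 mm/s.
R = 9.475e-03 × 3600 = 34.1 mm/hr.
Over 3.9 h: total = 34.1 × 3.9 = 132.99 ≈ 133 mm.

R ≈ 34.1 mm/hr; total ≈ 133 mm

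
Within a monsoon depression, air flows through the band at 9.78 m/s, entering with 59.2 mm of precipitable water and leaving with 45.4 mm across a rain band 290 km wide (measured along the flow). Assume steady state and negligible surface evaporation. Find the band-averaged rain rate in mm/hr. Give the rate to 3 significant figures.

R ≈ 1.68 mm/hr

Column moisture flux per unit crosswind length is F = V × PW.
Inflow: F_in = 9.78 × 59.2 = 578.976 mm·m/s
Outflow: F_out = 9.78 × 45.4 = 444.012 mm·m/s
Steady-state rate R = (F_in − F_out)/L = (578.976 − 444.012) / 290000 m = 4.654e-04 mm/s.
R = 4.654e-04 × 3600 = 1.68 mm/hr.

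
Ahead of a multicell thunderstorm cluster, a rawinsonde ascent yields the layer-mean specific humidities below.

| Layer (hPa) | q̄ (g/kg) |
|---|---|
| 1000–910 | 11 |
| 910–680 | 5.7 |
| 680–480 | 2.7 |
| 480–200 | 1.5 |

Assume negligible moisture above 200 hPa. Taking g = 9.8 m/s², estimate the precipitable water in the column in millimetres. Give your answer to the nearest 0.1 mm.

PW ≈ 33.3 mm

Precipitable water is the column-integrated vapour mass per unit area: PW = (1/g) Σ q̄ Δp, with q in kg/kg and Δp in Pa (1 kg/m² of water = 1 mm).
Layer 1000–910 hPa: Δp = 90 hPa = 9000 Pa, q̄ = 0.011 kg/kg → 0.011 × 9000 / 9.8 = 10.10 mm
Layer 910–680 hPa: Δp = 230 hPa = 23000 Pa, q̄ = 0.0057 kg/kg → 0.0057 × 23000 / 9.8 = 13.38 mm
Layer 680–480 hPa: Δp = 200 hPa = 20000 Pa, q̄ = 0.0027 kg/kg → 0.0027 × 20000 / 9.8 = 5.51 mm
Layer 480–200 hPa: Δp = 280 hPa = 28000 Pa, q̄ = 0.0015 kg/kg → 0.0015 × 28000 / 9.8 = 4.29 mm
PW = 10.10 + 13.38 + 5.51 + 4.29 = 33.28 ≈ 33.3 mm.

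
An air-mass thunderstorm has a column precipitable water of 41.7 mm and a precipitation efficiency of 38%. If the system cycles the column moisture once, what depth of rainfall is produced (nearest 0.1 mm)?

rainfall ≈ 15.8 mm

Rainfall = ε × PW = 0.38 × 41.7 = 15.8 mm.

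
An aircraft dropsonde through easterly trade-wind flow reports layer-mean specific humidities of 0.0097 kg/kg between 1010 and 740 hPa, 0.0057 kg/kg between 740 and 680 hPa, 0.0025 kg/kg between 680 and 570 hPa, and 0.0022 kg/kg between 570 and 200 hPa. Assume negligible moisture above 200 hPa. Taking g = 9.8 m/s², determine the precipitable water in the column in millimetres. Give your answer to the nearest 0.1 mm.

PW ≈ 41.3 mm

Precipitable water is the column-integrated vapour mass per unit area: PW = (1/g) Σ q̄ Δp, with q in kg/kg and Δp in Pa (1 kg/m² of water = 1 mm).
Layer 1010–740 hPa: Δp = 270 hPa = 27000 Pa, q̄ = 0.0097 kg/kg → 0.0097 × 27000 / 9.8 = 26.72 mm
Layer 740–680 hPa: Δp = 60 hPa = 6000 Pa, q̄ = 0.0057 kg/kg → 0.0057 × 6000 / 9.8 = 3.49 mm
Layer 680–570 hPa: Δp = 110 hPa = 11000 Pa, q̄ = 0.0025 kg/kg → 0.0025 × 11000 / 9.8 = 2.81 mm
Layer 570–200 hPa: Δp = 370 hPa = 37000 Pa, q̄ = 0.0022 kg/kg → 0.0022 × 37000 / 9.8 = 8.31 mm
PW = 26.72 + 3.49 + 2.81 + 8.31 = 41.33 ≈ 41.3 mm.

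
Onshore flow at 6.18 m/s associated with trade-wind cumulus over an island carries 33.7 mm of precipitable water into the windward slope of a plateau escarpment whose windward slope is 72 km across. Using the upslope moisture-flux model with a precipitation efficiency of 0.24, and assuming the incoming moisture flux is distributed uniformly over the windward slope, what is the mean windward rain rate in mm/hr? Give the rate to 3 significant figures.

Incoming column moisture flux per unit ridge length: F = V × PW = 6.18 × 33.7 = 208.266 mm·m/s.
Spread over the 72 km slope with efficiency ε = 0.24: R = ε·F/W = 0.24 × 208.266 / 72000 m = 6.942e-04 mm/s.
R = 6.942e-04 × 3600 = 2.50 mm/hr.

R ≈ 2.50 mm/hr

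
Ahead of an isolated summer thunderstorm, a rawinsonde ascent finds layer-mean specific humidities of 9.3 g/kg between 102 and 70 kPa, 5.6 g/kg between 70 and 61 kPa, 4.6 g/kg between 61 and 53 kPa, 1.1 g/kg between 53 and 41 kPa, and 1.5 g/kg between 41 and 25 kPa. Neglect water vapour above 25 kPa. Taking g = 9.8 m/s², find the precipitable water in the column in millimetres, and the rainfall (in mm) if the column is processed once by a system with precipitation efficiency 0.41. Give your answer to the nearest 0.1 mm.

PW ≈ 43.1 mm; rainfall ≈ 17.7 mm

Precipitable water is the column-integrated vapour mass per unit area: PW = (1/g) Σ q̄ Δp, with q in kg/kg and Δp in Pa (1 kg/m² of water = 1 mm).
Layer 102–70 kPa: Δp = 320 hPa = 32000 Pa, q̄ = 0.0093 kg/kg → 0.0093 × 32000 / 9.8 = 30.37 mm
Layer 70–61 kPa: Δp = 90 hPa = 9000 Pa, q̄ = 0.0056 kg/kg → 0.0056 × 9000 / 9.8 = 5.14 mm
Layer 61–53 kPa: Δp = 80 hPa = 8000 Pa, q̄ = 0.0046 kg/kg → 0.0046 × 8000 / 9.8 = 3.76 mm
Layer 53–41 kPa: Δp = 120 hPa = 12000 Pa, q̄ = 0.0011 kg/kg → 0.0011 × 12000 / 9.8 = 1.35 mm
Layer 41–25 kPa: Δp = 160 hPa = 16000 Pa, q̄ = 0.0015 kg/kg → 0.0015 × 16000 / 9.8 = 2.45 mm
PW = 30.37 + 5.14 + 3.76 + 1.35 + 2.45 = 43.07 ≈ 43.1 mm.
Rainfall = ε × PW = 0.41 × 43.1 = 17.7 mm.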